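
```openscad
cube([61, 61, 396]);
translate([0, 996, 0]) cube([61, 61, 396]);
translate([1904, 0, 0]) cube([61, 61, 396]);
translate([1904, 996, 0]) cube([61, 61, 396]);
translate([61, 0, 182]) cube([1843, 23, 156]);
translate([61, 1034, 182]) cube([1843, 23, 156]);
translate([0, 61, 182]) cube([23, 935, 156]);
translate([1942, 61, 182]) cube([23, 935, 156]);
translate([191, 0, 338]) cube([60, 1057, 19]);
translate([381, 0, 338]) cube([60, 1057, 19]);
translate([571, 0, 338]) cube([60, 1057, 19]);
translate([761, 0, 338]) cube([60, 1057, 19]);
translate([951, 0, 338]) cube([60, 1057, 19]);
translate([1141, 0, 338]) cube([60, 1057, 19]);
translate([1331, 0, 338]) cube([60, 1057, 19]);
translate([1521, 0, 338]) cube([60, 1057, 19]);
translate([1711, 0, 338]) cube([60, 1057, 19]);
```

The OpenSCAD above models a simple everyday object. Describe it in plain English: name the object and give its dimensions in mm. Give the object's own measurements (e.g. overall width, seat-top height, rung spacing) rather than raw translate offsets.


A bed frame 1965 mm long (x) by 1057 mm wide (y). Four 61×61 mm corner posts, 396 mm tall, at the corners of the footprint. Four rails of 23 mm thickness and 156 mm height run between adjacent posts with their undersides at z = 182 mm, their outer faces flush with the outside of the frame (the two x-running rails run between the posts' inner faces; the two y-running rails run between the posts' inner faces). 9 slats, each 60 mm wide (x) and 19 mm thick, lie across the top of the two x-running rails, running the full 1057 mm width of the frame in y; along x they sit between the end posts with a 130 mm gap after the −x posts and between neighbouring slats, leaving 133 mm before the +x posts.


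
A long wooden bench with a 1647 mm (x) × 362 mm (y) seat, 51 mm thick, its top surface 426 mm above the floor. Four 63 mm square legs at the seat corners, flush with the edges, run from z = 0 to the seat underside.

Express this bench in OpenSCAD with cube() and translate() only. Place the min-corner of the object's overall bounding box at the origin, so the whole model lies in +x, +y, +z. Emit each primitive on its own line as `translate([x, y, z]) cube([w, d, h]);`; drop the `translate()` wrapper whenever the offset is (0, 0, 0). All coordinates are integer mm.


// leg_h = 426 − 51 = 375
translate([0, 0, 375]) cube([1647, 362, 51]);
cube([63, 63, 375]);
translate([0, 299, 0]) cube([63, 63, 375]);
translate([1584, 0, 0]) cube([63, 63, 375]);
translate([1584, 299, 0]) cube([63, 63, 375]);


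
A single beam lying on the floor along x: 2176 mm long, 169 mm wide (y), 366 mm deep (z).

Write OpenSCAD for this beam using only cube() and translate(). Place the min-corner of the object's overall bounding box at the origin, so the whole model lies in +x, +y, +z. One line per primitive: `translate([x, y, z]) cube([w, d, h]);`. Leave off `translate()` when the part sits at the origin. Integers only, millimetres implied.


cube([2176, 169, 366]);


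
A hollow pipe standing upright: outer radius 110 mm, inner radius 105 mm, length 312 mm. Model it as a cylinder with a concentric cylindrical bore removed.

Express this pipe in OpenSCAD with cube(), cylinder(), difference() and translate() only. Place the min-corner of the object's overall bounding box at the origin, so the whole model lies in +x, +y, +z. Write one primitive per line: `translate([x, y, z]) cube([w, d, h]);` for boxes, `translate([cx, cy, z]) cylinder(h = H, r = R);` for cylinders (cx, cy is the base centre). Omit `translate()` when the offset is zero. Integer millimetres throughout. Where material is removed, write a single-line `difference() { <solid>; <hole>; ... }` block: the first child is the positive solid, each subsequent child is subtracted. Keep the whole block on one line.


difference() { translate([110, 110, 0]) cylinder(h = 312, r = 110); translate([110, 110, 0]) cylinder(h = 312, r = 105); }


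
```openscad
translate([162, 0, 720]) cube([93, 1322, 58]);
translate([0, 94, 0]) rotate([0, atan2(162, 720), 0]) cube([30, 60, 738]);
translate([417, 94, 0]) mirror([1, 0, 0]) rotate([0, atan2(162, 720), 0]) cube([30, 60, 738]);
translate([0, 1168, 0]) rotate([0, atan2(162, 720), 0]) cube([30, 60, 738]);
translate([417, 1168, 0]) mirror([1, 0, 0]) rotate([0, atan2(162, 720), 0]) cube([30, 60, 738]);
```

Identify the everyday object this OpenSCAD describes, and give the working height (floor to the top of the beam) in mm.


A sawhorse. The overall height is 778 mm.

A beam across two mirrored pairs of raked legs — a sawhorse. The beam's underside is at z = 720 (matching the legs' vertical rise in atan2(162, 720)) and the beam is 58 mm tall, so its top is at 720 + 58 = 778 mm. The raked legs top out at the beam's underside, so that is the highest point.


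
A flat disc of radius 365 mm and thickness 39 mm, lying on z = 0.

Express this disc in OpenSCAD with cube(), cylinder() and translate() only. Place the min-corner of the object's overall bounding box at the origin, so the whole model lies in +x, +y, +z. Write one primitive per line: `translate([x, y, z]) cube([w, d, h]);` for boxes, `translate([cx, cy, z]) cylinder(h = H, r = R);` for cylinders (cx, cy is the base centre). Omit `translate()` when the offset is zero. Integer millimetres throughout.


translate([365, 365, 0]) cylinder(h = 39, r = 365);


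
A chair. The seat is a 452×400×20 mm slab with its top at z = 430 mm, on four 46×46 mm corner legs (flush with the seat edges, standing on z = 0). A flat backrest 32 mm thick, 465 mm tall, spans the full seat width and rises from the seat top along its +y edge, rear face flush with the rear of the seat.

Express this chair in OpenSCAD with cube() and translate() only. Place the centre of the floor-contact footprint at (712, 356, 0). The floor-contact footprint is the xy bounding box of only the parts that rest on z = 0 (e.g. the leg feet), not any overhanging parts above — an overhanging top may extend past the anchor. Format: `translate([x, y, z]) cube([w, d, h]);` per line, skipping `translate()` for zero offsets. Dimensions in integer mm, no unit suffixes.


translate([486, 156, 410]) cube([452, 400, 20]);
translate([486, 156, 0]) cube([46, 46, 410]);
translate([892, 156, 0]) cube([46, 46, 410]);
translate([486, 510, 0]) cube([46, 46, 410]);
translate([892, 510, 0]) cube([46, 46, 410]);
translate([486, 524, 430]) cube([452, 32, 465]);


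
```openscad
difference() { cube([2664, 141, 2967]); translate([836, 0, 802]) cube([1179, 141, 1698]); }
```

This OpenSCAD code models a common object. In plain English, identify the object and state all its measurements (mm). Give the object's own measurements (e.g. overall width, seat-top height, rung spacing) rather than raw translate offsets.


A wall 2664 mm long (x), 141 mm thick (y), 2967 mm tall, with a rectangular window opening cut through it. The opening is 1179 mm wide and 1698 mm tall; its sill is at z = 802 mm and its near (−x) edge is 836 mm from the wall's −x end. The opening passes through the full wall thickness.


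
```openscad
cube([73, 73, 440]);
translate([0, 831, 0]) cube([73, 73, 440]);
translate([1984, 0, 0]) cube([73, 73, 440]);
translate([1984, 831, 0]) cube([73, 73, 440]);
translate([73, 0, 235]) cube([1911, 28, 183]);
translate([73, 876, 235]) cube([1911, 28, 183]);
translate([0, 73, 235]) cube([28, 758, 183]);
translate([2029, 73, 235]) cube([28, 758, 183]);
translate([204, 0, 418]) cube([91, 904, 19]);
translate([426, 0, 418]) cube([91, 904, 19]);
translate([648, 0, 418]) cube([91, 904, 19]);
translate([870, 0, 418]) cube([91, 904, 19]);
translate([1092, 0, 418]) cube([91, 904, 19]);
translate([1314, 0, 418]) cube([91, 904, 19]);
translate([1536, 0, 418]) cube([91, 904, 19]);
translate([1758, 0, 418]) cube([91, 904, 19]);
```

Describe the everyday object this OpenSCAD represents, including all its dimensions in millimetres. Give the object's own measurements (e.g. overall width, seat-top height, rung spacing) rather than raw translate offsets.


A bed frame 2057 mm long (x) by 904 mm wide (y). Four 73×73 mm corner posts, 440 mm tall, at the corners of the footprint. Four rails of 28 mm thickness and 183 mm height run between adjacent posts with their undersides at z = 235 mm, their outer faces flush with the outside of the frame (the two x-running rails run between the posts' inner faces; the two y-running rails run between the posts' inner faces). 8 slats, each 91 mm wide (x) and 19 mm thick, lie across the top of the two x-running rails, running the full 904 mm width of the frame in y; along x they sit between the end posts with a 131 mm gap after the −x posts and between neighbouring slats, leaving 135 mm before the +x posts.


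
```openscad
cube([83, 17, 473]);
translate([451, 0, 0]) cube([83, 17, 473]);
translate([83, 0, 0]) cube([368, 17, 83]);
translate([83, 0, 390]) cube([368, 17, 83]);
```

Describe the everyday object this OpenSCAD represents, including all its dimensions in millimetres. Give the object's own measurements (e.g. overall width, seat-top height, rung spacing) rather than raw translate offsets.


A rectangular picture frame lying in the x–z plane (depth along y). The opening is 368 mm wide (x) by 307 mm tall (z), surrounded by a border 83 mm wide on all four sides. The frame is 17 mm deep and is made of two full-height vertical stiles with two horizontal rails fitted between them.


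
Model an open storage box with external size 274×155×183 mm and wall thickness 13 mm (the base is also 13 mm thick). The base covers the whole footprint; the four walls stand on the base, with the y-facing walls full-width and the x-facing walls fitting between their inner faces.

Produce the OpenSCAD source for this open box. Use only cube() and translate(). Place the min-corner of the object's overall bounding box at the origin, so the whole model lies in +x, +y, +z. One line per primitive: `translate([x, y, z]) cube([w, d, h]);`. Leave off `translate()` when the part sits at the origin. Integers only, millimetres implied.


cube([274, 155, 13]);
translate([0, 0, 13]) cube([274, 13, 170]);
translate([0, 142, 13]) cube([274, 13, 170]);
translate([0, 13, 13]) cube([13, 129, 170]);
translate([261, 13, 13]) cube([13, 129, 170]);


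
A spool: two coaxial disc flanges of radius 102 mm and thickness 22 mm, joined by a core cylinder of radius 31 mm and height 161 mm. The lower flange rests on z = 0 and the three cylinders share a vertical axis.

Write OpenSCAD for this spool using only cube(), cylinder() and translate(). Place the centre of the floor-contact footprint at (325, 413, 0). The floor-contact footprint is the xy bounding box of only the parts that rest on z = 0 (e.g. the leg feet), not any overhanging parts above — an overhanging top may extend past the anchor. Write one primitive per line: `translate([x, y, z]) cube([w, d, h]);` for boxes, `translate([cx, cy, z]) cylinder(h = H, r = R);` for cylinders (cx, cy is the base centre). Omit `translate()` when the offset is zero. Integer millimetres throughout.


translate([325, 413, 0]) cylinder(h = 22, r = 102);
translate([325, 413, 22]) cylinder(h = 161, r = 31);
translate([325, 413, 183]) cylinder(h = 22, r = 102);


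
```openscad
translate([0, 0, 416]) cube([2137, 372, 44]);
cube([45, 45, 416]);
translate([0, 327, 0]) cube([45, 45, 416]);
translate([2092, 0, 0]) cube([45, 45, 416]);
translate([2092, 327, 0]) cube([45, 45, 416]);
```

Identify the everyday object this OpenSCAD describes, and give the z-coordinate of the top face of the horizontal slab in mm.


A bench. The seat-top height is 460 mm.

A long slab on four corner posts — a bench. The slab sits at z = 416 with thickness 44, so the top is 416 + 44 = 460 mm.


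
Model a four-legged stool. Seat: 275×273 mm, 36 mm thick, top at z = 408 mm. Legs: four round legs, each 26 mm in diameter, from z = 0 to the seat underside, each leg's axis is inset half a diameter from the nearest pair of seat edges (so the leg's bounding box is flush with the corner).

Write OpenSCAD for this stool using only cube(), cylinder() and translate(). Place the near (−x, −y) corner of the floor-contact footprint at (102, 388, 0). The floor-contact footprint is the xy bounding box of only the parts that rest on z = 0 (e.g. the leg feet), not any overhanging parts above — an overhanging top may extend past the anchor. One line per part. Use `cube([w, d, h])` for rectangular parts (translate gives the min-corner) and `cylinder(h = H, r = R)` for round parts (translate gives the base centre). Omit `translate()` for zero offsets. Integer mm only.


// leg_h = 408 - 36 = 372
translate([102, 388, 372]) cube([275, 273, 36]);
translate([115, 401, 0]) cylinder(h = 372, r = 13);
translate([364, 401, 0]) cylinder(h = 372, r = 13);
translate([115, 648, 0]) cylinder(h = 372, r = 13);
translate([364, 648, 0]) cylinder(h = 372, r = 13);


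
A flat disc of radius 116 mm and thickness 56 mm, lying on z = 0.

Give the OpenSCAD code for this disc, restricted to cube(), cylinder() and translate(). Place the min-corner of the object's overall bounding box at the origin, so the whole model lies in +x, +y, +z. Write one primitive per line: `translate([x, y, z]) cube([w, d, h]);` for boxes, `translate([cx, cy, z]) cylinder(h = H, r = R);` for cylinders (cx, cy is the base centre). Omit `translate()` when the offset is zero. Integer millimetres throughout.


translate([116, 116, 0]) cylinder(h = 56, r = 116);


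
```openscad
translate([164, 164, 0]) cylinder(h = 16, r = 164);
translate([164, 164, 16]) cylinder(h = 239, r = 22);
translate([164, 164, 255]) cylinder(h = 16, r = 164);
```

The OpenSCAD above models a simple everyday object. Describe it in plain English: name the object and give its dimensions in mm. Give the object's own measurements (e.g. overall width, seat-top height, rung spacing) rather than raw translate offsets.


A spool: two coaxial disc flanges of radius 164 mm and thickness 16 mm, joined by a core cylinder of radius 22 mm and height 239 mm. The lower flange rests on z = 0 and the three cylinders share a vertical axis.


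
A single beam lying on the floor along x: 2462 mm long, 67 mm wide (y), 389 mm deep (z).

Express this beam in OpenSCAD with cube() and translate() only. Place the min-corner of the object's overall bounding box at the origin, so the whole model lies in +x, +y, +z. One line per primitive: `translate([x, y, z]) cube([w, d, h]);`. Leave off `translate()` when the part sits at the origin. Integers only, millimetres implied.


cube([2462, 67, 389]);


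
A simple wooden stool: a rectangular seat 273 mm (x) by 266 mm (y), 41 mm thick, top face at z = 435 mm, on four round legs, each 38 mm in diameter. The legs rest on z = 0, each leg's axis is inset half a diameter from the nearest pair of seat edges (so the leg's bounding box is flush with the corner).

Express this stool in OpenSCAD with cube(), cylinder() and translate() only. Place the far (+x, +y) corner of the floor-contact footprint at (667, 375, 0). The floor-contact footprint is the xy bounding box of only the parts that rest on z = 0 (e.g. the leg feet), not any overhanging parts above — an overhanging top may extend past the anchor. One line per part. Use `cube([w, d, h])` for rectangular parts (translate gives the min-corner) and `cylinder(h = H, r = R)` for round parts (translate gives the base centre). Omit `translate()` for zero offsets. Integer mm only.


// leg_h = 435 - 41 = 394
translate([394, 109, 394]) cube([273, 266, 41]);
translate([413, 128, 0]) cylinder(h = 394, r = 19);
translate([648, 128, 0]) cylinder(h = 394, r = 19);
translate([413, 356, 0]) cylinder(h = 394, r = 19);
translate([648, 356, 0]) cylinder(h = 394, r = 19);


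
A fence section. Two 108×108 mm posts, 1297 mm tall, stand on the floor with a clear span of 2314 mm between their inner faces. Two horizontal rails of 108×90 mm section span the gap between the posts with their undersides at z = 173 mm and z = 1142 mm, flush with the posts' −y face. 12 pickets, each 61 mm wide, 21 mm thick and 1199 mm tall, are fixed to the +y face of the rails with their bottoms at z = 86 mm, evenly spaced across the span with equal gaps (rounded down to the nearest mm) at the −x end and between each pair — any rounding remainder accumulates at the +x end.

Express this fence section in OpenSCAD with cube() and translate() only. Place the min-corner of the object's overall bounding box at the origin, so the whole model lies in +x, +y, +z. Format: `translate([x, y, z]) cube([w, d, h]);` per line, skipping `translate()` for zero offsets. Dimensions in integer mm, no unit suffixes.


cube([108, 108, 1297]);
translate([2422, 0, 0]) cube([108, 108, 1297]);
translate([108, 0, 173]) cube([2314, 108, 90]);
translate([108, 0, 1142]) cube([2314, 108, 90]);
translate([229, 108, 86]) cube([61, 21, 1199]);
translate([411, 108, 86]) cube([61, 21, 1199]);
translate([593, 108, 86]) cube([61, 21, 1199]);
translate([775, 108, 86]) cube([61, 21, 1199]);
translate([957, 108, 86]) cube([61, 21, 1199]);
translate([1139, 108, 86]) cube([61, 21, 1199]);
translate([1321, 108, 86]) cube([61, 21, 1199]);
translate([1503, 108, 86]) cube([61, 21, 1199]);
translate([1685, 108, 86]) cube([61, 21, 1199]);
translate([1867, 108, 86]) cube([61, 21, 1199]);
translate([2049, 108, 86]) cube([61, 21, 1199]);
translate([2231, 108, 86]) cube([61, 21, 1199]);


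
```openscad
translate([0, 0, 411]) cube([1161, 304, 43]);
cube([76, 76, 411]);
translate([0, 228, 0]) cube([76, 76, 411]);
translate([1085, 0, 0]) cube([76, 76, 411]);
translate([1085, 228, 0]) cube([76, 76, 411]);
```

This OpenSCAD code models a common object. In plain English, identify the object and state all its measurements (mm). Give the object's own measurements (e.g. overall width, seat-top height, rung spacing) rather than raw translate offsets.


A long wooden bench with a 1161 mm (x) × 304 mm (y) seat, 43 mm thick, its top surface 454 mm above the floor. Four 76 mm square legs at the seat corners, flush with the edges, run from z = 0 to the seat underside.


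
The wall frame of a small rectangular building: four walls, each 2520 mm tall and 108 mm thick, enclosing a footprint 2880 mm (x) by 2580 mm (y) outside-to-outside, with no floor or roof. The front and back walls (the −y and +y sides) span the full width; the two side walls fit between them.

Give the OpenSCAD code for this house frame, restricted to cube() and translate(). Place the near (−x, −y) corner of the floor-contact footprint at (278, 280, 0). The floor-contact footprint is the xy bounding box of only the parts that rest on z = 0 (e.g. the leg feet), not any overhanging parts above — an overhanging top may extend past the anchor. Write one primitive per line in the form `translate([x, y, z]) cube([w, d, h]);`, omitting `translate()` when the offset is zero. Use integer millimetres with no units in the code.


translate([278, 280, 0]) cube([2880, 108, 2520]);
translate([278, 2752, 0]) cube([2880, 108, 2520]);
translate([278, 388, 0]) cube([108, 2364, 2520]);
translate([3050, 388, 0]) cube([108, 2364, 2520]);


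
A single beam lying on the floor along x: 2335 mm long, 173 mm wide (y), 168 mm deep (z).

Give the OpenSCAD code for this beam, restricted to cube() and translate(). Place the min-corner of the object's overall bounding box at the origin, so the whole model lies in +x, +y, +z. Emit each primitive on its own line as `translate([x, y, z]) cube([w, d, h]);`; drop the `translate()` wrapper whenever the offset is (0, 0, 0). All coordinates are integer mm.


cube([2335, 173, 168]);


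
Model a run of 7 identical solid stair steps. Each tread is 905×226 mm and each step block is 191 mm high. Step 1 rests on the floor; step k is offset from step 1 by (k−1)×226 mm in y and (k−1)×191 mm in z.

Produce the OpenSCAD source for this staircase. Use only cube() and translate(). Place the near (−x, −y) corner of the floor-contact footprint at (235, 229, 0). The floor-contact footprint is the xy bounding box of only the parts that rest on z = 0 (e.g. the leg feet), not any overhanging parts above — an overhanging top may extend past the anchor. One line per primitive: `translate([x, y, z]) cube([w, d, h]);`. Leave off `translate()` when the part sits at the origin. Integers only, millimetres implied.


translate([235, 229, 0]) cube([905, 226, 191]);
translate([235, 455, 191]) cube([905, 226, 191]);
translate([235, 681, 382]) cube([905, 226, 191]);
translate([235, 907, 573]) cube([905, 226, 191]);
translate([235, 1133, 764]) cube([905, 226, 191]);
translate([235, 1359, 955]) cube([905, 226, 191]);
translate([235, 1585, 1146]) cube([905, 226, 191]);


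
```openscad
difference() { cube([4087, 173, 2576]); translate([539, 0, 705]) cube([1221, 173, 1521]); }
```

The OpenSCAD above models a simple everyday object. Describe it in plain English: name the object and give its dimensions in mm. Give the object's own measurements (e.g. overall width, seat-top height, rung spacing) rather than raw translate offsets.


A wall 4087 mm long (x), 173 mm thick (y), 2576 mm tall, with a rectangular window opening cut through it. The opening is 1221 mm wide and 1521 mm tall; its sill is at z = 705 mm and its near (−x) edge is 539 mm from the wall's −x end. The opening passes through the full wall thickness.


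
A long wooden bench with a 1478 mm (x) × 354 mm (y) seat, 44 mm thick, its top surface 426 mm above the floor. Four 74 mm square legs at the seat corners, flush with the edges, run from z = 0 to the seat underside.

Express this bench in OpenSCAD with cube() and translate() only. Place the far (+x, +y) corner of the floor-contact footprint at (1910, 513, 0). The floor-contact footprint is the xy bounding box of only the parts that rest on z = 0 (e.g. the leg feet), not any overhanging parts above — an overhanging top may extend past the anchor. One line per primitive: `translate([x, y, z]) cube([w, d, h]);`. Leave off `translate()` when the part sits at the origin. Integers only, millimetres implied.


// leg_h = 426 − 44 = 382
translate([432, 159, 382]) cube([1478, 354, 44]);
translate([432, 159, 0]) cube([74, 74, 382]);
translate([432, 439, 0]) cube([74, 74, 382]);
translate([1836, 159, 0]) cube([74, 74, 382]);
translate([1836, 439, 0]) cube([74, 74, 382]);


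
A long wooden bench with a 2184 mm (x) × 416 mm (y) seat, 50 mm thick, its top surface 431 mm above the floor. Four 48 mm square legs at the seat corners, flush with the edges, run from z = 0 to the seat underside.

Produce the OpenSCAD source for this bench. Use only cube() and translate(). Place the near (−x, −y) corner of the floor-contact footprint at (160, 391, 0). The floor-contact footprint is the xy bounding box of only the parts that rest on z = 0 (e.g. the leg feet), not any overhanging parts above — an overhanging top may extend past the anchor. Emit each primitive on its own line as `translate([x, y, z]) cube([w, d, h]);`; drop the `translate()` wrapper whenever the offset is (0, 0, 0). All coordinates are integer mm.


translate([160, 391, 381]) cube([2184, 416, 50]);
translate([160, 391, 0]) cube([48, 48, 381]);
translate([160, 759, 0]) cube([48, 48, 381]);
translate([2296, 391, 0]) cube([48, 48, 381]);
translate([2296, 759, 0]) cube([48, 48, 381]);


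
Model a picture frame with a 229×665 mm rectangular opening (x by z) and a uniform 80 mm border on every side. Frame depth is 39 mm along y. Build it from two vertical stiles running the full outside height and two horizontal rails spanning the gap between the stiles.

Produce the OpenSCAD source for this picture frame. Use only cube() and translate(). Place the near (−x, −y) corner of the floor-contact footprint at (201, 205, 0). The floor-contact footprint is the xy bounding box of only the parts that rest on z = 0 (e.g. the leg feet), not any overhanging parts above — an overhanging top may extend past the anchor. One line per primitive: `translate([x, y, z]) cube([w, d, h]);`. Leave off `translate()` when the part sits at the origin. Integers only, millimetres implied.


translate([201, 205, 0]) cube([80, 39, 825]);
translate([510, 205, 0]) cube([80, 39, 825]);
translate([281, 205, 0]) cube([229, 39, 80]);
translate([281, 205, 745]) cube([229, 39, 80]);


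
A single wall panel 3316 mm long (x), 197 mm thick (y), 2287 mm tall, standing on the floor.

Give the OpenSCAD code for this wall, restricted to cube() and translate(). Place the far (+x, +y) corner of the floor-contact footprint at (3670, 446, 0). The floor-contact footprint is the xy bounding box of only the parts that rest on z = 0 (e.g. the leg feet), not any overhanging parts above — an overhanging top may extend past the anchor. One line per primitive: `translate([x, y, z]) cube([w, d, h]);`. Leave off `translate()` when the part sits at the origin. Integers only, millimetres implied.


translate([354, 249, 0]) cube([3316, 197, 2287]);


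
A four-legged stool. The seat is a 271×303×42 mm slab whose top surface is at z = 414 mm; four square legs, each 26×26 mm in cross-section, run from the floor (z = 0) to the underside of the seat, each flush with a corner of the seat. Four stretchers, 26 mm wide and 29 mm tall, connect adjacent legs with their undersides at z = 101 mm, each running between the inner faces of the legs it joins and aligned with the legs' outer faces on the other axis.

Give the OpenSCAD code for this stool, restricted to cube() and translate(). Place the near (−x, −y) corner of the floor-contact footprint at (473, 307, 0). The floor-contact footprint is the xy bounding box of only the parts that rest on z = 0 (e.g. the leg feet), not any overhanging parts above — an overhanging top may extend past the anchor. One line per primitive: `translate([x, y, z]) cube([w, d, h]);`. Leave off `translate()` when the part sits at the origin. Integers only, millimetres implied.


// leg_h = 414 - 42 = 372
// stretcher span = 271 - 2*26 = 219
translate([473, 307, 372]) cube([271, 303, 42]);
translate([473, 307, 0]) cube([26, 26, 372]);
translate([718, 307, 0]) cube([26, 26, 372]);
translate([473, 584, 0]) cube([26, 26, 372]);
translate([718, 584, 0]) cube([26, 26, 372]);
translate([499, 307, 101]) cube([219, 26, 29]);
translate([499, 584, 101]) cube([219, 26, 29]);
translate([473, 333, 101]) cube([26, 251, 29]);
translate([718, 333, 101]) cube([26, 251, 29]);


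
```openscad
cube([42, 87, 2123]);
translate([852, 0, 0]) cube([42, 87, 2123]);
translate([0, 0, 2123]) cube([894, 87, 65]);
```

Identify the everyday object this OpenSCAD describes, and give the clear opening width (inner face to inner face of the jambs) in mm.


A door frame. The clear opening width is 810 mm.

Two 2123 mm tall posts with a header on top — a door frame. The left jamb is 42 mm wide at x = 0; the right jamb starts at x = 852. The clear opening is 852 − 42 = 810 mm.


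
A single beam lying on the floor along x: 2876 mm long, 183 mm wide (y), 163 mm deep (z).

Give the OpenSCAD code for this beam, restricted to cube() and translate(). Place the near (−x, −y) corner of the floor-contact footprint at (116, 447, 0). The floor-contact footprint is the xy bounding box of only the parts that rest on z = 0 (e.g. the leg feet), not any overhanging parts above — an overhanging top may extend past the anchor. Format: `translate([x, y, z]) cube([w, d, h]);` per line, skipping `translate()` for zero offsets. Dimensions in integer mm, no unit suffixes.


translate([116, 447, 0]) cube([2876, 183, 163]);


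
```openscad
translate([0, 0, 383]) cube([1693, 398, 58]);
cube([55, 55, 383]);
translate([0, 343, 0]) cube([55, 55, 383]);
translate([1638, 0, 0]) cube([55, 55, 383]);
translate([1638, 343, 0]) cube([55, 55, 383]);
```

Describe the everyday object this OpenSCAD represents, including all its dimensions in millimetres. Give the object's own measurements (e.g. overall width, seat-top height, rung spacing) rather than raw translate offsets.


A long wooden bench with a 1693 mm (x) × 398 mm (y) seat, 58 mm thick, its top surface 441 mm above the floor. Four 55 mm square legs at the seat corners, flush with the edges, run from z = 0 to the seat underside.


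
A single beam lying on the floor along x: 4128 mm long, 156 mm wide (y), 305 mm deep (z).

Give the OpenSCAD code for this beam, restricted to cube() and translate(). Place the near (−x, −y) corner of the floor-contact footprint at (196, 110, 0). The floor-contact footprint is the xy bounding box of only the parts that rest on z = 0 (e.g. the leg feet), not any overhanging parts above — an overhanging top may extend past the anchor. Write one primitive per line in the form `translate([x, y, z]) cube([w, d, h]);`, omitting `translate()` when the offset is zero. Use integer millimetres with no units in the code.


translate([196, 110, 0]) cube([4128, 156, 305]);


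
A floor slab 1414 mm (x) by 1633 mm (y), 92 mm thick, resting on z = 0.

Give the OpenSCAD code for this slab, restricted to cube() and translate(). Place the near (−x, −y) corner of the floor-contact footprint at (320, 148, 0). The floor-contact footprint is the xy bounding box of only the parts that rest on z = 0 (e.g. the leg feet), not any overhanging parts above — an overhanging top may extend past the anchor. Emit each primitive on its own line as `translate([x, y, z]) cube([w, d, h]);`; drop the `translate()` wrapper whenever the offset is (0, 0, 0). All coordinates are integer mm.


translate([320, 148, 0]) cube([1414, 1633, 92]);


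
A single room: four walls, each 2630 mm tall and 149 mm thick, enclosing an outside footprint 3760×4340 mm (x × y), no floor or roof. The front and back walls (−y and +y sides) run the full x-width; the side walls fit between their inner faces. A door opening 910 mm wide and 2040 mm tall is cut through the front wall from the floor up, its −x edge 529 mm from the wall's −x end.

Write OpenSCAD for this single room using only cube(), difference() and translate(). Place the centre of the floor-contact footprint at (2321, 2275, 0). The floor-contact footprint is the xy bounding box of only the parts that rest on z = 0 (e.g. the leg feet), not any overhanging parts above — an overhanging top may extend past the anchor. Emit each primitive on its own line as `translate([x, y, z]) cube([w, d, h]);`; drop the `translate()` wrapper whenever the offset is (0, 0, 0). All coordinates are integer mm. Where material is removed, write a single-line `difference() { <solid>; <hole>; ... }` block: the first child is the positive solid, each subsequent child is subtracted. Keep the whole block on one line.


difference() { translate([441, 105, 0]) cube([3760, 149, 2630]); translate([970, 105, 0]) cube([910, 149, 2040]); }
translate([441, 4296, 0]) cube([3760, 149, 2630]);
translate([441, 254, 0]) cube([149, 4042, 2630]);
translate([4052, 254, 0]) cube([149, 4042, 2630]);


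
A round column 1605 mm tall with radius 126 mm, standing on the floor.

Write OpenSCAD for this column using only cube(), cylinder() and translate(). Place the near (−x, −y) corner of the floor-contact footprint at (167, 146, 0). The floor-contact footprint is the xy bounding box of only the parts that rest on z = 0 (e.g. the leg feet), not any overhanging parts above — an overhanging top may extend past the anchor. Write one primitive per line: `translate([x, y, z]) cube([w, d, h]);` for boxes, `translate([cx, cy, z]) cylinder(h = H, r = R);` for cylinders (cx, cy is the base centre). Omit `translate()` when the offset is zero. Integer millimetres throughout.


translate([293, 272, 0]) cylinder(h = 1605, r = 126);


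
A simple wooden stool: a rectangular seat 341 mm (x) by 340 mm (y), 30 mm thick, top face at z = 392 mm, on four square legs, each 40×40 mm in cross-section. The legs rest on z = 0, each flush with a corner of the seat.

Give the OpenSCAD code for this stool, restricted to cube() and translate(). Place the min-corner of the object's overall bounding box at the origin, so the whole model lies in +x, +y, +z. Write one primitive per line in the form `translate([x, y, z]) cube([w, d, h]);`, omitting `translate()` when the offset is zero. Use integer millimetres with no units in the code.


translate([0, 0, 362]) cube([341, 340, 30]);
cube([40, 40, 362]);
translate([301, 0, 0]) cube([40, 40, 362]);
translate([0, 300, 0]) cube([40, 40, 362]);
translate([301, 300, 0]) cube([40, 40, 362]);


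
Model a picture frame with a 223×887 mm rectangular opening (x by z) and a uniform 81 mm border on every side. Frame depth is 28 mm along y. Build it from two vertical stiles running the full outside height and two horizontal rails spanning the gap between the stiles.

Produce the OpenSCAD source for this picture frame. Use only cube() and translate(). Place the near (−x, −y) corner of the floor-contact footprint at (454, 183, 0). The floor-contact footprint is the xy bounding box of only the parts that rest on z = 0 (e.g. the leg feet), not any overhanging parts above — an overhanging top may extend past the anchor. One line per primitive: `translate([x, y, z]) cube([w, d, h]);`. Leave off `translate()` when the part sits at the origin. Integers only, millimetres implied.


translate([454, 183, 0]) cube([81, 28, 1049]);
translate([758, 183, 0]) cube([81, 28, 1049]);
translate([535, 183, 0]) cube([223, 28, 81]);
translate([535, 183, 968]) cube([223, 28, 81]);


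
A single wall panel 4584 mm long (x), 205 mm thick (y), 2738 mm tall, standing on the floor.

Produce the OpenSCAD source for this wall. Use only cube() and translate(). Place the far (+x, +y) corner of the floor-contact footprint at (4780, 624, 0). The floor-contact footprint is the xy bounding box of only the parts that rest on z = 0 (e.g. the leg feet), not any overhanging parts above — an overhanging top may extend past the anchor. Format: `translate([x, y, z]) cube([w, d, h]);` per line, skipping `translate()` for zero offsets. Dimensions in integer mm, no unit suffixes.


translate([196, 419, 0]) cube([4584, 205, 2738]);


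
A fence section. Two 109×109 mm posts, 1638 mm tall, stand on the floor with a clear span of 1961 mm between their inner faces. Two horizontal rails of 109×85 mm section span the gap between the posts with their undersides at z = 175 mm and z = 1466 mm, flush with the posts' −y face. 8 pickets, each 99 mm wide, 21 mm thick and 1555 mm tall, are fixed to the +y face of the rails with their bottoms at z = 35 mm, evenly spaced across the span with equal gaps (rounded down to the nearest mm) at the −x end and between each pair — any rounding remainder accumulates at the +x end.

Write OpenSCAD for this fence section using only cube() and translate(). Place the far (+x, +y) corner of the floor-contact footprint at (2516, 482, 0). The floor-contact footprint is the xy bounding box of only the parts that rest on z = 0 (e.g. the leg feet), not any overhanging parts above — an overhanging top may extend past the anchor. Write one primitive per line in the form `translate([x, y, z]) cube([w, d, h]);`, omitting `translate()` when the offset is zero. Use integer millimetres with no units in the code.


translate([337, 373, 0]) cube([109, 109, 1638]);
translate([2407, 373, 0]) cube([109, 109, 1638]);
translate([446, 373, 175]) cube([1961, 109, 85]);
translate([446, 373, 1466]) cube([1961, 109, 85]);
translate([575, 482, 35]) cube([99, 21, 1555]);
translate([803, 482, 35]) cube([99, 21, 1555]);
translate([1031, 482, 35]) cube([99, 21, 1555]);
translate([1259, 482, 35]) cube([99, 21, 1555]);
translate([1487, 482, 35]) cube([99, 21, 1555]);
translate([1715, 482, 35]) cube([99, 21, 1555]);
translate([1943, 482, 35]) cube([99, 21, 1555]);
translate([2171, 482, 35]) cube([99, 21, 1555]);


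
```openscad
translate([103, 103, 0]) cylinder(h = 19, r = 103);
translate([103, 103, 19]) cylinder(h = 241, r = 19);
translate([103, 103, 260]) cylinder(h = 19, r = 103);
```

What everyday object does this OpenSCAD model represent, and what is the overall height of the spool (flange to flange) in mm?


A spool. The overall height is 279 mm.

Three coaxial cylinders, large–small–large — a spool. Two 19 mm flanges and a 241 mm core give 19 + 241 + 19 = 279 mm.


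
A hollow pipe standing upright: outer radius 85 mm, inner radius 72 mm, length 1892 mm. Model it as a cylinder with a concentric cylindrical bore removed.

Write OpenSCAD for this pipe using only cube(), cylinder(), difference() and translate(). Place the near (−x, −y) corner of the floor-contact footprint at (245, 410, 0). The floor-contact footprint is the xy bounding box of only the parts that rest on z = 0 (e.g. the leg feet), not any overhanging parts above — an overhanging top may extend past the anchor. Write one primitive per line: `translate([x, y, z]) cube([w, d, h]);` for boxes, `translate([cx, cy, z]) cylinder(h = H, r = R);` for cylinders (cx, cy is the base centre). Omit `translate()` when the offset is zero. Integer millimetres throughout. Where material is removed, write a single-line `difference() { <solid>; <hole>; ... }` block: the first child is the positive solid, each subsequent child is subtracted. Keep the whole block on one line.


difference() { translate([330, 495, 0]) cylinder(h = 1892, r = 85); translate([330, 495, 0]) cylinder(h = 1892, r = 72); }


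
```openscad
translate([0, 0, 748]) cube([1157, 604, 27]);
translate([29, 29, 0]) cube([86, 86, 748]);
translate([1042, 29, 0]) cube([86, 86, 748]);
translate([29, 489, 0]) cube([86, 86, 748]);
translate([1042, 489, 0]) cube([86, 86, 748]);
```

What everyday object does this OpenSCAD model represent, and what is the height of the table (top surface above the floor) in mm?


A table. The table height is 775 mm.

A 1157×604×27 slab sits at z = 748 on four 86 mm square posts — a table. The top surface is at 748 + 27 = 775 mm.


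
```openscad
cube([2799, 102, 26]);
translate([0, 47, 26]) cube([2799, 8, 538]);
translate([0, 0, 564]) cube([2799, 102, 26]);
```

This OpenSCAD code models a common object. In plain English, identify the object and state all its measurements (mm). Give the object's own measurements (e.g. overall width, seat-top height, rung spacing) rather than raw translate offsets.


An I-beam lying along x, 2799 mm long. Overall section height 590 mm. Two flanges 102 mm wide (y) and 26 mm thick, one on the floor and one at the top; a web 8 mm thick runs between them, centred on the flange width.


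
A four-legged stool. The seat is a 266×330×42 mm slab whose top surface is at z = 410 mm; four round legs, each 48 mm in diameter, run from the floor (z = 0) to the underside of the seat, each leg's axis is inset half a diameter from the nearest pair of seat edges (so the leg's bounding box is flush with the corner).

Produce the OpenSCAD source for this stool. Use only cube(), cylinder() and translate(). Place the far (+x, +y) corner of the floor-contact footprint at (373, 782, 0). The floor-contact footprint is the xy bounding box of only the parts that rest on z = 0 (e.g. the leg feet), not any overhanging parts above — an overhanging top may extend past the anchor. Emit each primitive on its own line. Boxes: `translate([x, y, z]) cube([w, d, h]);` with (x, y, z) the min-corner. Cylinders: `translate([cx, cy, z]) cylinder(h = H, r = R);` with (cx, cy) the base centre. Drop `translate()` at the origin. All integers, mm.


// leg_h = 410 - 42 = 368
translate([107, 452, 368]) cube([266, 330, 42]);
translate([131, 476, 0]) cylinder(h = 368, r = 24);
translate([349, 476, 0]) cylinder(h = 368, r = 24);
translate([131, 758, 0]) cylinder(h = 368, r = 24);
translate([349, 758, 0]) cylinder(h = 368, r = 24);


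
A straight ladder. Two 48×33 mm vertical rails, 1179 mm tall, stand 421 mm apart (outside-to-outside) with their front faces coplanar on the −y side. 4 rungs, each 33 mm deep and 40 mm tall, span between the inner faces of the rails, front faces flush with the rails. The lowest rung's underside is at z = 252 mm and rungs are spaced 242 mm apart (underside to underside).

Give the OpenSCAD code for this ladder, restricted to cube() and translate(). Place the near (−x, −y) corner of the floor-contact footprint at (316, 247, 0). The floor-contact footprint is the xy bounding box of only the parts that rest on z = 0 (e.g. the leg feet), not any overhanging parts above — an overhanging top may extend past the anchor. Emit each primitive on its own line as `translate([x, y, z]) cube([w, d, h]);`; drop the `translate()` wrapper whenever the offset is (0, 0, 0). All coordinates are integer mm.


// rung span = 421 - 2*48 = 325
// rung[k] z = 252 + k*242
translate([316, 247, 0]) cube([48, 33, 1179]);
translate([689, 247, 0]) cube([48, 33, 1179]);
translate([364, 247, 252]) cube([325, 33, 40]);
translate([364, 247, 494]) cube([325, 33, 40]);
translate([364, 247, 736]) cube([325, 33, 40]);
translate([364, 247, 978]) cube([325, 33, 40]);
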